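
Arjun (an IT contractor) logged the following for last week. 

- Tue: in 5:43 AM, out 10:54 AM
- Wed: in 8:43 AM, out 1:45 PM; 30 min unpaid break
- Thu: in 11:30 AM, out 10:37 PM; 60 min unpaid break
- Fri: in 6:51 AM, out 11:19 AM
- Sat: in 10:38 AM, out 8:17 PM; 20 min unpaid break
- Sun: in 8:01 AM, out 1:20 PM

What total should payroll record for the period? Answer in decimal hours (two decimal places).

38.93 hours

Tue: 5:43 AM–10:54 AM = 5 h 11 min
Wed: 8:43 AM–1:45 PM = 5 h 2 min; less 30 min break → 4 h 32 min
Thu: 11:30 AM–10:37 PM = 11 h 7 min; less 60 min break → 10 h 7 min
Fri: 6:51 AM–11:19 AM = 4 h 28 min
Sat: 10:38 AM–8:17 PM = 9 h 39 min; less 20 min break → 9 h 19 min
Sun: 8:01 AM–1:20 PM = 5 h 19 min
Total: 5 h 11 min + 4 h 32 min + 10 h 7 min + 4 h 28 min + 9 h 19 min + 5 h 19 min = 38 h 56 min.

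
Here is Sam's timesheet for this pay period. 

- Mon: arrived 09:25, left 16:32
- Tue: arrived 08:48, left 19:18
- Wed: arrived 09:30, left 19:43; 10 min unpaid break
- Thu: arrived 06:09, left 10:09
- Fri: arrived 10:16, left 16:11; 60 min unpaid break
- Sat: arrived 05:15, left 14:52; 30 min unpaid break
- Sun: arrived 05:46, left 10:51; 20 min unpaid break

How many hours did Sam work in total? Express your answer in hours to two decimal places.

50.45 hours

Mon: 09:25–16:32 = 7 h 7 min
Tue: 08:48–19:18 = 10 h 30 min
Wed: 09:30–19:43 = 10 h 13 min; less 10 min break → 10 h 3 min
Thu: 06:09–10:09 = 4 h 0 min
Fri: 10:16–16:11 = 5 h 55 min; less 60 min break → 4 h 55 min
Sat: 05:15–14:52 = 9 h 37 min; less 30 min break → 9 h 7 min
Sun: 05:46–10:51 = 5 h 5 min; less 20 min break → 4 h 45 min
Total: 7 h 7 min + 10 h 30 min + 10 h 3 min + 4 h 0 min + 4 h 55 min + 9 h 7 min + 4 h 45 min = 50 h 27 min.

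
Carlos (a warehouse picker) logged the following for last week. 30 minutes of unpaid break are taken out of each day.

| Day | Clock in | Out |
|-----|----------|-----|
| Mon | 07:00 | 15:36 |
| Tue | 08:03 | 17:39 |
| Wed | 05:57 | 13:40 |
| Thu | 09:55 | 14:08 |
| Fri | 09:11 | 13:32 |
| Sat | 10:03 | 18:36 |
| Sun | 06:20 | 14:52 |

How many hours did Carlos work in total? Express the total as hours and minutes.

48 h 4 min

Mon: 07:00–15:36 = 8 h 36 min; less 30 min break → 8 h 6 min
Tue: 08:03–17:39 = 9 h 36 min; less 30 min break → 9 h 6 min
Wed: 05:57–13:40 = 7 h 43 min; less 30 min break → 7 h 13 min
Thu: 09:55–14:08 = 4 h 13 min; less 30 min break → 3 h 43 min
Fri: 09:11–13:32 = 4 h 21 min; less 30 min break → 3 h 51 min
Sat: 10:03–18:36 = 8 h 33 min; less 30 min break → 8 h 3 min
Sun: 06:20–14:52 = 8 h 32 min; less 30 min break → 8 h 2 min
Total: 8 h 6 min + 9 h 6 min + 7 h 13 min + 3 h 43 min + 3 h 51 min + 8 h 3 min + 8 h 2 min = 48 h 4 min.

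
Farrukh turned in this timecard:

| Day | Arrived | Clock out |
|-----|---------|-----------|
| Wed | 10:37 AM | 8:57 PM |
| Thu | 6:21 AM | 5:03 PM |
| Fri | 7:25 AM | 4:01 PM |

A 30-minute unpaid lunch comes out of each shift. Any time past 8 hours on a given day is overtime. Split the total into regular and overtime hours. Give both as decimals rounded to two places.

Wed: 10:37 AM–8:57 PM = 10 h 20 min; less 30 min break → 9 h 50 min
Thu: 6:21 AM–5:03 PM = 10 h 42 min; less 30 min break → 10 h 12 min
Fri: 7:25 AM–4:01 PM = 8 h 36 min; less 30 min break → 8 h 6 min
Wed reg 8 h 0 min / OT 1 h 50 min; Thu reg 8 h 0 min / OT 2 h 12 min; Fri reg 8 h 0 min / OT 0 h 6 min.
Totals: regular 24 h 0 min, overtime 4 h 8 min.

Regular 24.00 hours, overtime 4.13 hours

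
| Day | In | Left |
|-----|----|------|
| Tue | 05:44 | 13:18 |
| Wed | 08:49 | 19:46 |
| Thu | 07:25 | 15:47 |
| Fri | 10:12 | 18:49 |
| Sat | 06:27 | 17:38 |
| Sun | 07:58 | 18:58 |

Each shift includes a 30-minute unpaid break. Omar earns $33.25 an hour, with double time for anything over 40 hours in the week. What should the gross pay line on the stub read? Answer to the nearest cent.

Tue: 05:44–13:18 = 7 h 34 min; less 30 min break → 7 h 4 min
Wed: 08:49–19:46 = 10 h 57 min; less 30 min break → 10 h 27 min
Thu: 07:25–15:47 = 8 h 22 min; less 30 min break → 7 h 52 min
Fri: 10:12–18:49 = 8 h 37 min; less 30 min break → 8 h 7 min
Sat: 06:27–17:38 = 11 h 11 min; less 30 min break → 10 h 41 min
Sun: 07:58–18:58 = 11 h 0 min; less 30 min break → 10 h 30 min
Total worked: 54 h 41 min = 3281 min.
Regular 40 h 0 min = 2400 min at $33.25/h; overtime 14 h 41 min = 881 min at $66.50/h.
Pay = (2400 × $33.25 + 881 × $66.50) ÷ 60 = $2306.44.

$2306.44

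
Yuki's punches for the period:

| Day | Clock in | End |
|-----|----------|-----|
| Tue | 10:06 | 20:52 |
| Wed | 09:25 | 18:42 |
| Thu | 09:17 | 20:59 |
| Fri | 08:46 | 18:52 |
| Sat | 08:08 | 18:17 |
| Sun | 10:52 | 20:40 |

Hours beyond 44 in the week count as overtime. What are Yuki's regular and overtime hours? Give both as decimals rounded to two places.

Tue: 10:06–20:52 = 10 h 46 min
Wed: 09:25–18:42 = 9 h 17 min
Thu: 09:17–20:59 = 11 h 42 min
Fri: 08:46–18:52 = 10 h 6 min
Sat: 08:08–18:17 = 10 h 9 min
Sun: 10:52–20:40 = 9 h 48 min
Total worked: 61 h 48 min = 61.80 h.
Threshold 44 h → overtime 17 h 48 min, regular 44 h 0 min.

Regular 44.00 hours, overtime 17.80 hours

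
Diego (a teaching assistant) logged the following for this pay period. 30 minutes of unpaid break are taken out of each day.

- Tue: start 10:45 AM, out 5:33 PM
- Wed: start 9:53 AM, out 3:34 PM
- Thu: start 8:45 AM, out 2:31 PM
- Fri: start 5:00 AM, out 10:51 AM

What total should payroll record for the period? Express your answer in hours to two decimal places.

Tue: 10:45 AM–5:33 PM = 6 h 48 min; less 30 min break → 6 h 18 min
Wed: 9:53 AM–3:34 PM = 5 h 41 min; less 30 min break → 5 h 11 min
Thu: 8:45 AM–2:31 PM = 5 h 46 min; less 30 min break → 5 h 16 min
Fri: 5:00 AM–10:51 AM = 5 h 51 min; less 30 min break → 5 h 21 min
Total: 6 h 18 min + 5 h 11 min + 5 h 16 min + 5 h 21 min = 22 h 6 min.

22.10 hours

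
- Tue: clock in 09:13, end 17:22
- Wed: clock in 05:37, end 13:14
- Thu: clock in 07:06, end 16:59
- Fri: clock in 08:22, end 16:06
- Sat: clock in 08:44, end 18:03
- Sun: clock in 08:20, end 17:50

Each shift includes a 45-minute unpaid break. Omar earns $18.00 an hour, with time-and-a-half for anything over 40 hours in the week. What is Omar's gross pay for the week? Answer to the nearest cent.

$927.90

Tue: 09:13–17:22 = 8 h 9 min; less 45 min break → 7 h 24 min
Wed: 05:37–13:14 = 7 h 37 min; less 45 min break → 6 h 52 min
Thu: 07:06–16:59 = 9 h 53 min; less 45 min break → 9 h 8 min
Fri: 08:22–16:06 = 7 h 44 min; less 45 min break → 6 h 59 min
Sat: 08:44–18:03 = 9 h 19 min; less 45 min break → 8 h 34 min
Sun: 08:20–17:50 = 9 h 30 min; less 45 min break → 8 h 45 min
Total worked: 47 h 42 min = 2862 min.
Regular 40 h 0 min = 2400 min at $18.00/h; overtime 7 h 42 min = 462 min at $27.00/h.
Pay = (2400 × $18.00 + 462 × $27.00) ÷ 60 = $927.90.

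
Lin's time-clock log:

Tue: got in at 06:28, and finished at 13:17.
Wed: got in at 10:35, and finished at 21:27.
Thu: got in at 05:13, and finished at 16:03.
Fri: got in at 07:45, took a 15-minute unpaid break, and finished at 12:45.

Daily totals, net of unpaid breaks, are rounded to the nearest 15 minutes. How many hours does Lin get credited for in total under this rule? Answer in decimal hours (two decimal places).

33.00 hours

Tue: 06:28–13:17 = 6 h 49 min → rounds to 6 h 45 min
Wed: 10:35–21:27 = 10 h 52 min → rounds to 10 h 45 min
Thu: 05:13–16:03 = 10 h 50 min → rounds to 10 h 45 min
Fri: 07:45–12:45 = 5 h 0 min − 15 min = 4 h 45 min → rounds to 4 h 45 min
Total credited: 33 h 0 min.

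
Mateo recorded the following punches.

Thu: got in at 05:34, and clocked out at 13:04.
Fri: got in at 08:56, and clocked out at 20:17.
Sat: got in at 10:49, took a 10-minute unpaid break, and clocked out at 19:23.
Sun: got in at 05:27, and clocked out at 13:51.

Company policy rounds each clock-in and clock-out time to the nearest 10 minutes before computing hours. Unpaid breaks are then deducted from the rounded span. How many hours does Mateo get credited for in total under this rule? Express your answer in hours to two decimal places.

Thu: in 05:34→05:30, out 13:04→13:00; 7 h 30 min
Fri: in 08:56→09:00, out 20:17→20:20; 11 h 20 min
Sat: in 10:49→10:50, out 19:23→19:20; 8 h 30 min − 10 min = 8 h 20 min
Sun: in 05:27→05:30, out 13:51→13:50; 8 h 20 min
Total credited: 35 h 30 min.

35.50 hours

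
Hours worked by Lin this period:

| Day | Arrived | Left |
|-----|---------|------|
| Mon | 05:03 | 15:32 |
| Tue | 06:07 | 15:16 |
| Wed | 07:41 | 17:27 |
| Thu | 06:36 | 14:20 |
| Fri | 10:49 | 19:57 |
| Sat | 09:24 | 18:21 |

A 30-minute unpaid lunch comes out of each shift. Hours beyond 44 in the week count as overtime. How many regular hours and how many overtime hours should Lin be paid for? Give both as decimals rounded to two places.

Mon: 05:03–15:32 = 10 h 29 min; less 30 min break → 9 h 59 min
Tue: 06:07–15:16 = 9 h 9 min; less 30 min break → 8 h 39 min
Wed: 07:41–17:27 = 9 h 46 min; less 30 min break → 9 h 16 min
Thu: 06:36–14:20 = 7 h 44 min; less 30 min break → 7 h 14 min
Fri: 10:49–19:57 = 9 h 8 min; less 30 min break → 8 h 38 min
Sat: 09:24–18:21 = 8 h 57 min; less 30 min break → 8 h 27 min
Total worked: 52 h 13 min = 52.22 h.
Threshold 44 h → overtime 8 h 13 min, regular 44 h 0 min.

Regular 44.00 hours, overtime 8.22 hours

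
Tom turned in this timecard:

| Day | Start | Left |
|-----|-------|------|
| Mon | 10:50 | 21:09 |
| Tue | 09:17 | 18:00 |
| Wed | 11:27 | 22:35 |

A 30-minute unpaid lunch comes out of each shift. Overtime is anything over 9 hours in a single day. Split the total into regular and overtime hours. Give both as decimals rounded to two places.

Mon: 10:50–21:09 = 10 h 19 min; less 30 min break → 9 h 49 min
Tue: 09:17–18:00 = 8 h 43 min; less 30 min break → 8 h 13 min
Wed: 11:27–22:35 = 11 h 8 min; less 30 min break → 10 h 38 min
Mon reg 9 h 0 min / OT 0 h 49 min; Tue reg 8 h 13 min / OT 0 h 0 min; Wed reg 9 h 0 min / OT 1 h 38 min.
Totals: regular 26 h 13 min, overtime 2 h 27 min.

Regular 26.22 hours, overtime 2.45 hours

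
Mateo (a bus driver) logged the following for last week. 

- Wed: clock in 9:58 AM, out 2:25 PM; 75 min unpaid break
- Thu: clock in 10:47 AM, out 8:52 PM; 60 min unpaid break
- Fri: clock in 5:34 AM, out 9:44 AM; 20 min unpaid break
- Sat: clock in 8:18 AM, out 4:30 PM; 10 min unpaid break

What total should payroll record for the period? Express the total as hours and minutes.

24 h 9 min

Wed: 9:58 AM–2:25 PM = 4 h 27 min; less 75 min break → 3 h 12 min
Thu: 10:47 AM–8:52 PM = 10 h 5 min; less 60 min break → 9 h 5 min
Fri: 5:34 AM–9:44 AM = 4 h 10 min; less 20 min break → 3 h 50 min
Sat: 8:18 AM–4:30 PM = 8 h 12 min; less 10 min break → 8 h 2 min
Total: 3 h 12 min + 9 h 5 min + 3 h 50 min + 8 h 2 min = 24 h 9 min.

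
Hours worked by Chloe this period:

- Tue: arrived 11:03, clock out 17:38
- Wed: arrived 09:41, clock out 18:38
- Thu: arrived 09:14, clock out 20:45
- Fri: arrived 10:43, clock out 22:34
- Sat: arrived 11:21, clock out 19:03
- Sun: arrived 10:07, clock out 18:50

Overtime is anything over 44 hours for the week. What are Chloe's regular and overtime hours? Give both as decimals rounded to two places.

Tue: 11:03–17:38 = 6 h 35 min
Wed: 09:41–18:38 = 8 h 57 min
Thu: 09:14–20:45 = 11 h 31 min
Fri: 10:43–22:34 = 11 h 51 min
Sat: 11:21–19:03 = 7 h 42 min
Sun: 10:07–18:50 = 8 h 43 min
Total worked: 55 h 19 min = 55.32 h.
Threshold 44 h → overtime 11 h 19 min, regular 44 h 0 min.

Regular 44.00 hours, overtime 11.32 hours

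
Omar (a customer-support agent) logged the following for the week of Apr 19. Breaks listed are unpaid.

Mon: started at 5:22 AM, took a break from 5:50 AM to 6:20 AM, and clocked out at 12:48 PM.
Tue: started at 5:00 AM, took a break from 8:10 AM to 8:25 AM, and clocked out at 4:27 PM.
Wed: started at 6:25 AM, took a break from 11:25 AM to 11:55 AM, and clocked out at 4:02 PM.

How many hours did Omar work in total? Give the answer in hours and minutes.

27 h 15 min

Mon: 5:22 AM–12:48 PM = 7 h 26 min; less 30 min break → 6 h 56 min
Tue: 5:00 AM–4:27 PM = 11 h 27 min; less 15 min break → 11 h 12 min
Wed: 6:25 AM–4:02 PM = 9 h 37 min; less 30 min break → 9 h 7 min
Total: 6 h 56 min + 11 h 12 min + 9 h 7 min = 27 h 15 min.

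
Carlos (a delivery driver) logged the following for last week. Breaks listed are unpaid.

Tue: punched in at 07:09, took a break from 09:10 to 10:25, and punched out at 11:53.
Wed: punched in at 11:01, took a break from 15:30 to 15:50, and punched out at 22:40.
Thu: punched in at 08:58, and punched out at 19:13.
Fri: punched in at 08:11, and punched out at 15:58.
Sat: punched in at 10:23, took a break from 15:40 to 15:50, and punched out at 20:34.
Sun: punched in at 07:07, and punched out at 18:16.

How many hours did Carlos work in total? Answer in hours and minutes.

Tue: 07:09–11:53 = 4 h 44 min; less 75 min break → 3 h 29 min
Wed: 11:01–22:40 = 11 h 39 min; less 20 min break → 11 h 19 min
Thu: 08:58–19:13 = 10 h 15 min
Fri: 08:11–15:58 = 7 h 47 min
Sat: 10:23–20:34 = 10 h 11 min; less 10 min break → 10 h 1 min
Sun: 07:07–18:16 = 11 h 9 min
Total: 3 h 29 min + 11 h 19 min + 10 h 15 min + 7 h 47 min + 10 h 1 min + 11 h 9 min = 54 h 0 min.

54 h 0 min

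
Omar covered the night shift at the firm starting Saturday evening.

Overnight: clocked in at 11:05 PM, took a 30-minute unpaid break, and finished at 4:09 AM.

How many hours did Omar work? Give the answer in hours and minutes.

Overnight: 11:05 PM → midnight = 0 h 55 min; midnight → 4:09 AM = 4 h 9 min; span 5 h 4 min; less 30 min break → 4 h 34 min

4 h 34 min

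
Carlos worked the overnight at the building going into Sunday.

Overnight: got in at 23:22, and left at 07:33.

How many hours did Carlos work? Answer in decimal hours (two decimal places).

Overnight: 23:22 → midnight = 0 h 38 min; midnight → 07:33 = 7 h 33 min; span 8 h 11 min

8.18 hours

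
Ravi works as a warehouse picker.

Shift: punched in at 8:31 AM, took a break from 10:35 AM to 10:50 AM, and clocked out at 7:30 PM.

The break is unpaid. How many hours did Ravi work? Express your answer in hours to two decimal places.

Shift: 8:31 AM–7:30 PM = 10 h 59 min; less 15 min break → 10 h 44 min

10.73 hours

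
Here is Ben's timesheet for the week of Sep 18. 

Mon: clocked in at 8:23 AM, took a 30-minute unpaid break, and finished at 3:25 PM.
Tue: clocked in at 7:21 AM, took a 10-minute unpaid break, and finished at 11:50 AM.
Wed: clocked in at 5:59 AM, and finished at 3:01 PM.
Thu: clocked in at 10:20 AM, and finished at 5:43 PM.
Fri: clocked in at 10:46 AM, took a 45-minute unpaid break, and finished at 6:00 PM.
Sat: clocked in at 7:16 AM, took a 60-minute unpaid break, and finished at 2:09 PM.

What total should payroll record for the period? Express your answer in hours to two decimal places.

39.63 hours

Mon: 8:23 AM–3:25 PM = 7 h 2 min; less 30 min break → 6 h 32 min
Tue: 7:21 AM–11:50 AM = 4 h 29 min; less 10 min break → 4 h 19 min
Wed: 5:59 AM–3:01 PM = 9 h 2 min
Thu: 10:20 AM–5:43 PM = 7 h 23 min
Fri: 10:46 AM–6:00 PM = 7 h 14 min; less 45 min break → 6 h 29 min
Sat: 7:16 AM–2:09 PM = 6 h 53 min; less 60 min break → 5 h 53 min
Total: 6 h 32 min + 4 h 19 min + 9 h 2 min + 7 h 23 min + 6 h 29 min + 5 h 53 min = 39 h 38 min.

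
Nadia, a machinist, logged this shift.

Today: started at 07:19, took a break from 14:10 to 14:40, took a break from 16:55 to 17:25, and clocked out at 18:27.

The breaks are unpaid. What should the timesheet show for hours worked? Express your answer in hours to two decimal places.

Today: 07:19–18:27 = 11 h 8 min; less 60 min break → 10 h 8 min

10.13 hours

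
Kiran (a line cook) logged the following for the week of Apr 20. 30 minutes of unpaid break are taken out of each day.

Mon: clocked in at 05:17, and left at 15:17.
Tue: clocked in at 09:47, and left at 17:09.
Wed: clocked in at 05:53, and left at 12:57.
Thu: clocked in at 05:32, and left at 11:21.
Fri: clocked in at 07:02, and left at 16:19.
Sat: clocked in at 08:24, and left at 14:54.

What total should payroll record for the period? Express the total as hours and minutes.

Mon: 05:17–15:17 = 10 h 0 min; less 30 min break → 9 h 30 min
Tue: 09:47–17:09 = 7 h 22 min; less 30 min break → 6 h 52 min
Wed: 05:53–12:57 = 7 h 4 min; less 30 min break → 6 h 34 min
Thu: 05:32–11:21 = 5 h 49 min; less 30 min break → 5 h 19 min
Fri: 07:02–16:19 = 9 h 17 min; less 30 min break → 8 h 47 min
Sat: 08:24–14:54 = 6 h 30 min; less 30 min break → 6 h 0 min
Total: 9 h 30 min + 6 h 52 min + 6 h 34 min + 5 h 19 min + 8 h 47 min + 6 h 0 min = 43 h 2 min.

43 h 2 min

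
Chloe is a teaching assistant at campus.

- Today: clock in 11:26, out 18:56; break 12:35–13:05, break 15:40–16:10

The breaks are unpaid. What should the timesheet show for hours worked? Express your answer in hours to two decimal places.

Today: 11:26–18:56 = 7 h 30 min; less 60 min break → 6 h 30 min

6.50 hours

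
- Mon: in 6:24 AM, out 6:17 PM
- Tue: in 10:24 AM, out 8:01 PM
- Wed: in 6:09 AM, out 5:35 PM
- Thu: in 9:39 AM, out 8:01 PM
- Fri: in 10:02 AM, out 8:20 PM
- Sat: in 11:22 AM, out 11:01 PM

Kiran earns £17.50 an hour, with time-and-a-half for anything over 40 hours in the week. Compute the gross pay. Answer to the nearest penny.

Mon: 6:24 AM–6:17 PM = 11 h 53 min
Tue: 10:24 AM–8:01 PM = 9 h 37 min
Wed: 6:09 AM–5:35 PM = 11 h 26 min
Thu: 9:39 AM–8:01 PM = 10 h 22 min
Fri: 10:02 AM–8:20 PM = 10 h 18 min
Sat: 11:22 AM–11:01 PM = 11 h 39 min
Total worked: 65 h 15 min = 3915 min.
Regular 40 h 0 min = 2400 min at £17.50/h; overtime 25 h 15 min = 1515 min at £26.25/h.
Pay = (2400 × £17.50 + 1515 × £26.25) ÷ 60 = £1362.81.

£1362.81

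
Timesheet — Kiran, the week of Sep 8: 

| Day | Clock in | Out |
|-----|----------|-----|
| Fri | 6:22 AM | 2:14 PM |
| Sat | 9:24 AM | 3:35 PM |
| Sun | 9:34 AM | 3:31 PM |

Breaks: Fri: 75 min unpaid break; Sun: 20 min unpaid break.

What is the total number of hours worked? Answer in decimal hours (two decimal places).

Fri: 6:22 AM–2:14 PM = 7 h 52 min; less 75 min break → 6 h 37 min
Sat: 9:24 AM–3:35 PM = 6 h 11 min
Sun: 9:34 AM–3:31 PM = 5 h 57 min; less 20 min break → 5 h 37 min
Total: 6 h 37 min + 6 h 11 min + 5 h 37 min = 18 h 25 min.

18.42 hours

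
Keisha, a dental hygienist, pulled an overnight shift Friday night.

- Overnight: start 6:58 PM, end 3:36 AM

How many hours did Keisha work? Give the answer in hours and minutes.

8 h 38 min

Overnight: 6:58 PM → midnight = 5 h 2 min; midnight → 3:36 AM = 3 h 36 min; span 8 h 38 min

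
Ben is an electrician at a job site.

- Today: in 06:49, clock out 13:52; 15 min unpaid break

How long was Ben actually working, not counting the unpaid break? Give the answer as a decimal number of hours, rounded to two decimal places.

Today: 06:49–13:52 = 7 h 3 min; less 15 min break → 6 h 48 min

6.80 hours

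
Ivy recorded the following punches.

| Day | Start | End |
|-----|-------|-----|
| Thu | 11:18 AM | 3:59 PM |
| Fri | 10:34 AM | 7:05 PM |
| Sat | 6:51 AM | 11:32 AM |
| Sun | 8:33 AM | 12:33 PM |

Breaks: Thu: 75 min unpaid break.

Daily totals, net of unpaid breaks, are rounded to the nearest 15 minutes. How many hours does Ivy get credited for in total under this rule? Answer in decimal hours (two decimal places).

20.75 hours

Thu: 11:18 AM–3:59 PM = 4 h 41 min − 75 min = 3 h 26 min → rounds to 3 h 30 min
Fri: 10:34 AM–7:05 PM = 8 h 31 min → rounds to 8 h 30 min
Sat: 6:51 AM–11:32 AM = 4 h 41 min → rounds to 4 h 45 min
Sun: 8:33 AM–12:33 PM = 4 h 0 min → rounds to 4 h 0 min
Total credited: 20 h 45 min.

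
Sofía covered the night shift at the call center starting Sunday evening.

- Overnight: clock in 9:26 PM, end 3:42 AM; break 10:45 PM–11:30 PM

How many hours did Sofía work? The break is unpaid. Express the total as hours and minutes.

5 h 31 min

Overnight: 9:26 PM → midnight = 2 h 34 min; midnight → 3:42 AM = 3 h 42 min; span 6 h 16 min; less 45 min break → 5 h 31 min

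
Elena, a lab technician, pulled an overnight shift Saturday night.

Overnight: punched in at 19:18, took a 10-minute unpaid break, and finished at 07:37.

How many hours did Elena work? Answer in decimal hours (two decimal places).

12.15 hours

Overnight: 19:18 → midnight = 4 h 42 min; midnight → 07:37 = 7 h 37 min; span 12 h 19 min; less 10 min break → 12 h 9 min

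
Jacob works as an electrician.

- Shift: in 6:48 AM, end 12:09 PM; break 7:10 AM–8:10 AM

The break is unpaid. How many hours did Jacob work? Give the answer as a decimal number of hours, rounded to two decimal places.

Shift: 6:48 AM–12:09 PM = 5 h 21 min; less 60 min break → 4 h 21 min

4.35 hours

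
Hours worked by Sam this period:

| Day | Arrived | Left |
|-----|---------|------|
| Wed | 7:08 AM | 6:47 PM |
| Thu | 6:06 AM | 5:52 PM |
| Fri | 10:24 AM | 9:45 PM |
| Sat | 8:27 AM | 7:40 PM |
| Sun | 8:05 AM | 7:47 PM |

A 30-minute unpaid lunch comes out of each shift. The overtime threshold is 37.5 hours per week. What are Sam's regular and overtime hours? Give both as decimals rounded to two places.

Wed: 7:08 AM–6:47 PM = 11 h 39 min; less 30 min break → 11 h 9 min
Thu: 6:06 AM–5:52 PM = 11 h 46 min; less 30 min break → 11 h 16 min
Fri: 10:24 AM–9:45 PM = 11 h 21 min; less 30 min break → 10 h 51 min
Sat: 8:27 AM–7:40 PM = 11 h 13 min; less 30 min break → 10 h 43 min
Sun: 8:05 AM–7:47 PM = 11 h 42 min; less 30 min break → 11 h 12 min
Total worked: 55 h 11 min = 55.18 h.
Threshold 37.5 h → overtime 17 h 41 min, regular 37 h 30 min.

Regular 37.50 hours, overtime 17.68 hours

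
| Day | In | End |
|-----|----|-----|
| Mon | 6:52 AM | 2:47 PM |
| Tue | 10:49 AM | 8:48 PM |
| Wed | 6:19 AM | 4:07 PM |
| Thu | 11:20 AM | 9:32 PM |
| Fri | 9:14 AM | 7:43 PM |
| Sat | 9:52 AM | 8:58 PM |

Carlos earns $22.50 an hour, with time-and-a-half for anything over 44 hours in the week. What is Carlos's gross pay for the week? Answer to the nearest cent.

Mon: 6:52 AM–2:47 PM = 7 h 55 min
Tue: 10:49 AM–8:48 PM = 9 h 59 min
Wed: 6:19 AM–4:07 PM = 9 h 48 min
Thu: 11:20 AM–9:32 PM = 10 h 12 min
Fri: 9:14 AM–7:43 PM = 10 h 29 min
Sat: 9:52 AM–8:58 PM = 11 h 6 min
Total worked: 59 h 29 min = 3569 min.
Regular 44 h 0 min = 2640 min at $22.50/h; overtime 15 h 29 min = 929 min at $33.75/h.
Pay = (2640 × $22.50 + 929 × $33.75) ÷ 60 = $1512.56.

$1512.56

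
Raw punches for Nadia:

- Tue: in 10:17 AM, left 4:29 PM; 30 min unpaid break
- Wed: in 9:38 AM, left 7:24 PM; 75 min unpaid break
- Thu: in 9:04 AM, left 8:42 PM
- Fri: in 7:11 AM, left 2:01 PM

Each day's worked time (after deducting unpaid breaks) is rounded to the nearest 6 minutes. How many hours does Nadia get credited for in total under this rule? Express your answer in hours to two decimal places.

32.60 hours

Tue: 10:17 AM–4:29 PM = 6 h 12 min − 30 min = 5 h 42 min → rounds to 5 h 42 min
Wed: 9:38 AM–7:24 PM = 9 h 46 min − 75 min = 8 h 31 min → rounds to 8 h 30 min
Thu: 9:04 AM–8:42 PM = 11 h 38 min → rounds to 11 h 36 min
Fri: 7:11 AM–2:01 PM = 6 h 50 min → rounds to 6 h 48 min
Total credited: 32 h 36 min.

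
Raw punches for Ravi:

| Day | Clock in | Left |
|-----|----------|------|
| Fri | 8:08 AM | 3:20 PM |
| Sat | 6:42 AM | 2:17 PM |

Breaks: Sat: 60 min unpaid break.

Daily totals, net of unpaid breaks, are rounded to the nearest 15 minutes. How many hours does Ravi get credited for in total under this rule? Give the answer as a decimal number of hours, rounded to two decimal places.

13.75 hours

Fri: 8:08 AM–3:20 PM = 7 h 12 min → rounds to 7 h 15 min
Sat: 6:42 AM–2:17 PM = 7 h 35 min − 60 min = 6 h 35 min → rounds to 6 h 30 min
Total credited: 13 h 45 min.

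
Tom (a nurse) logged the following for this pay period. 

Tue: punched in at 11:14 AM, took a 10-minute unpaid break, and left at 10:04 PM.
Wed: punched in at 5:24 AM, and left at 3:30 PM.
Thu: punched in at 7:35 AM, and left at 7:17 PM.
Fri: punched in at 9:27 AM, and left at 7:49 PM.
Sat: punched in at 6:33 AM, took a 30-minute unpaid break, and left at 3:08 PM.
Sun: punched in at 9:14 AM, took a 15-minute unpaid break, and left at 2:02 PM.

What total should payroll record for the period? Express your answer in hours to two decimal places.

Tue: 11:14 AM–10:04 PM = 10 h 50 min; less 10 min break → 10 h 40 min
Wed: 5:24 AM–3:30 PM = 10 h 6 min
Thu: 7:35 AM–7:17 PM = 11 h 42 min
Fri: 9:27 AM–7:49 PM = 10 h 22 min
Sat: 6:33 AM–3:08 PM = 8 h 35 min; less 30 min break → 8 h 5 min
Sun: 9:14 AM–2:02 PM = 4 h 48 min; less 15 min break → 4 h 33 min
Total: 10 h 40 min + 10 h 6 min + 11 h 42 min + 10 h 22 min + 8 h 5 min + 4 h 33 min = 55 h 28 min.

55.47 hours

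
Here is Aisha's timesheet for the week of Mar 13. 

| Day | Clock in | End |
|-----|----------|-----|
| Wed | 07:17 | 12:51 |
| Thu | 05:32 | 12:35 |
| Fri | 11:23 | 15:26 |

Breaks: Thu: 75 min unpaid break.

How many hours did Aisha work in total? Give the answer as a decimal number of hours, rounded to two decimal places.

15.42 hours

Wed: 07:17–12:51 = 5 h 34 min
Thu: 05:32–12:35 = 7 h 3 min; less 75 min break → 5 h 48 min
Fri: 11:23–15:26 = 4 h 3 min
Total: 5 h 34 min + 5 h 48 min + 4 h 3 min = 15 h 25 min.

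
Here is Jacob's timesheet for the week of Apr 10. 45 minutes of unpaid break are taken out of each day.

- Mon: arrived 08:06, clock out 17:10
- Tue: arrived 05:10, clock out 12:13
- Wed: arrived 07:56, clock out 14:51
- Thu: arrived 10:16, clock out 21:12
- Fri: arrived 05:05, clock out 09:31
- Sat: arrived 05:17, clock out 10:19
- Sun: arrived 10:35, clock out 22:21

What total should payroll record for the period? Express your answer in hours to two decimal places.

Mon: 08:06–17:10 = 9 h 4 min; less 45 min break → 8 h 19 min
Tue: 05:10–12:13 = 7 h 3 min; less 45 min break → 6 h 18 min
Wed: 07:56–14:51 = 6 h 55 min; less 45 min break → 6 h 10 min
Thu: 10:16–21:12 = 10 h 56 min; less 45 min break → 10 h 11 min
Fri: 05:05–09:31 = 4 h 26 min; less 45 min break → 3 h 41 min
Sat: 05:17–10:19 = 5 h 2 min; less 45 min break → 4 h 17 min
Sun: 10:35–22:21 = 11 h 46 min; less 45 min break → 11 h 1 min
Total: 8 h 19 min + 6 h 18 min + 6 h 10 min + 10 h 11 min + 3 h 41 min + 4 h 17 min + 11 h 1 min = 49 h 57 min.

49.95 hours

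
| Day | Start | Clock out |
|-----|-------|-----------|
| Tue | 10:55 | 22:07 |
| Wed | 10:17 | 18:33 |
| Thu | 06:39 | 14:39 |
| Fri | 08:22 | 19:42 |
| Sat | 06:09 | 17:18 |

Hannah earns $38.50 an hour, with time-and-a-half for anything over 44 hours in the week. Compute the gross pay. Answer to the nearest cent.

$2037.61

Tue: 10:55–22:07 = 11 h 12 min
Wed: 10:17–18:33 = 8 h 16 min
Thu: 06:39–14:39 = 8 h 0 min
Fri: 08:22–19:42 = 11 h 20 min
Sat: 06:09–17:18 = 11 h 9 min
Total worked: 49 h 57 min = 2997 min.
Regular 44 h 0 min = 2640 min at $38.50/h; overtime 5 h 57 min = 357 min at $57.75/h.
Pay = (2640 × $38.50 + 357 × $57.75) ÷ 60 = $2037.61.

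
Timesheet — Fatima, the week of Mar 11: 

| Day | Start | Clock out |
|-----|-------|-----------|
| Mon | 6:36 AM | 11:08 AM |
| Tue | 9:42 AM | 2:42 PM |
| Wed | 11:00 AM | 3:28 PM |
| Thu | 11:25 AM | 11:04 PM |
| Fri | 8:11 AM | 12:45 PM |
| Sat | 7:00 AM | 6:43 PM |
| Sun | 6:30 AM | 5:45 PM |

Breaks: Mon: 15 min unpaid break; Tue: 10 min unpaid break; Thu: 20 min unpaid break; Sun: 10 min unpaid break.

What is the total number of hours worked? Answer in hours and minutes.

Mon: 6:36 AM–11:08 AM = 4 h 32 min; less 15 min break → 4 h 17 min
Tue: 9:42 AM–2:42 PM = 5 h 0 min; less 10 min break → 4 h 50 min
Wed: 11:00 AM–3:28 PM = 4 h 28 min
Thu: 11:25 AM–11:04 PM = 11 h 39 min; less 20 min break → 11 h 19 min
Fri: 8:11 AM–12:45 PM = 4 h 34 min
Sat: 7:00 AM–6:43 PM = 11 h 43 min
Sun: 6:30 AM–5:45 PM = 11 h 15 min; less 10 min break → 11 h 5 min
Total: 4 h 17 min + 4 h 50 min + 4 h 28 min + 11 h 19 min + 4 h 34 min + 11 h 43 min + 11 h 5 min = 52 h 16 min.

52 h 16 min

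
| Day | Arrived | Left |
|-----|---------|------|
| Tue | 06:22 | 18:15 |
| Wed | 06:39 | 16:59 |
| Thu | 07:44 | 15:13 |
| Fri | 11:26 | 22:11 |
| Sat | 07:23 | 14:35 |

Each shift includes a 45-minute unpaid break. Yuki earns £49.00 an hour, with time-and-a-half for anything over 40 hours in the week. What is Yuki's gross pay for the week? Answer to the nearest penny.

£2246.65

Tue: 06:22–18:15 = 11 h 53 min; less 45 min break → 11 h 8 min
Wed: 06:39–16:59 = 10 h 20 min; less 45 min break → 9 h 35 min
Thu: 07:44–15:13 = 7 h 29 min; less 45 min break → 6 h 44 min
Fri: 11:26–22:11 = 10 h 45 min; less 45 min break → 10 h 0 min
Sat: 07:23–14:35 = 7 h 12 min; less 45 min break → 6 h 27 min
Total worked: 43 h 54 min = 2634 min.
Regular 40 h 0 min = 2400 min at £49.00/h; overtime 3 h 54 min = 234 min at £73.50/h.
Pay = (2400 × £49.00 + 234 × £73.50) ÷ 60 = £2246.65.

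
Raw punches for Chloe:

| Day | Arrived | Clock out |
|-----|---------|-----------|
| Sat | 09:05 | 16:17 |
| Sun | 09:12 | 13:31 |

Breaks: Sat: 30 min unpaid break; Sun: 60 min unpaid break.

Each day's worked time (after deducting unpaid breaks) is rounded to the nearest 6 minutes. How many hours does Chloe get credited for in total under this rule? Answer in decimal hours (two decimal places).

Sat: 09:05–16:17 = 7 h 12 min − 30 min = 6 h 42 min → rounds to 6 h 42 min
Sun: 09:12–13:31 = 4 h 19 min − 60 min = 3 h 19 min → rounds to 3 h 18 min
Total credited: 10 h 0 min.

10.00 hours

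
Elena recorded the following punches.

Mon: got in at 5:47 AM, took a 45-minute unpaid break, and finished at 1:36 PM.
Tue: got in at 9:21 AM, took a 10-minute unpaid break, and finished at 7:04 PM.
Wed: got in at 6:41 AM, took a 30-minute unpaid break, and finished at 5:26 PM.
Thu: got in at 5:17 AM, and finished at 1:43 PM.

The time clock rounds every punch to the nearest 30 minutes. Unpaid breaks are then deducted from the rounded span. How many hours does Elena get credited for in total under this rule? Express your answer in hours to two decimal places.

Mon: in 5:47 AM→6:00 AM, out 1:36 PM→1:30 PM; 7 h 30 min − 45 min = 6 h 45 min
Tue: in 9:21 AM→9:30 AM, out 7:04 PM→7:00 PM; 9 h 30 min − 10 min = 9 h 20 min
Wed: in 6:41 AM→6:30 AM, out 5:26 PM→5:30 PM; 11 h 0 min − 30 min = 10 h 30 min
Thu: in 5:17 AM→5:30 AM, out 1:43 PM→1:30 PM; 8 h 0 min
Total credited: 34 h 35 min.

34.58 hours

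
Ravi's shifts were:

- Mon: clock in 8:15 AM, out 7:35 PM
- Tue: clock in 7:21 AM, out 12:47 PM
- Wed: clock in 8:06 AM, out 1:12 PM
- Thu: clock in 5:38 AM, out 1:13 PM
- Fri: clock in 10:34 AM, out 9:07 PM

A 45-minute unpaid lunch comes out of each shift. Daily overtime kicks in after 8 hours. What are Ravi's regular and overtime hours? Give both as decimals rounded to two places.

Regular 31.87 hours, overtime 4.38 hours

Mon: 8:15 AM–7:35 PM = 11 h 20 min; less 45 min break → 10 h 35 min
Tue: 7:21 AM–12:47 PM = 5 h 26 min; less 45 min break → 4 h 41 min
Wed: 8:06 AM–1:12 PM = 5 h 6 min; less 45 min break → 4 h 21 min
Thu: 5:38 AM–1:13 PM = 7 h 35 min; less 45 min break → 6 h 50 min
Fri: 10:34 AM–9:07 PM = 10 h 33 min; less 45 min break → 9 h 48 min
Mon reg 8 h 0 min / OT 2 h 35 min; Tue reg 4 h 41 min / OT 0 h 0 min; Wed reg 4 h 21 min / OT 0 h 0 min; Thu reg 6 h 50 min / OT 0 h 0 min; Fri reg 8 h 0 min / OT 1 h 48 min.
Totals: regular 31 h 52 min, overtime 4 h 23 min.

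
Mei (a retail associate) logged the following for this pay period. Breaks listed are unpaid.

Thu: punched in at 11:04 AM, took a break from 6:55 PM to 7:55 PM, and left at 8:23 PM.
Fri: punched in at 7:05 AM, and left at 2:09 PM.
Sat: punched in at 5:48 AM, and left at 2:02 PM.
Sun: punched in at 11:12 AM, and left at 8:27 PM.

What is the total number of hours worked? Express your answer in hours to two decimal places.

Thu: 11:04 AM–8:23 PM = 9 h 19 min; less 60 min break → 8 h 19 min
Fri: 7:05 AM–2:09 PM = 7 h 4 min
Sat: 5:48 AM–2:02 PM = 8 h 14 min
Sun: 11:12 AM–8:27 PM = 9 h 15 min
Total: 8 h 19 min + 7 h 4 min + 8 h 14 min + 9 h 15 min = 32 h 52 min.

32.87 hours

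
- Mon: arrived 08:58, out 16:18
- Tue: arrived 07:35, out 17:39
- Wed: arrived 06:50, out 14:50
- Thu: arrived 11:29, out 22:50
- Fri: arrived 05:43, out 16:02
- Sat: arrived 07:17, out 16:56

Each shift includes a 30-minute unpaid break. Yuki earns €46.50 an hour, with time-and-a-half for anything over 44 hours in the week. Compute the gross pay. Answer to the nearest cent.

Mon: 08:58–16:18 = 7 h 20 min; less 30 min break → 6 h 50 min
Tue: 07:35–17:39 = 10 h 4 min; less 30 min break → 9 h 34 min
Wed: 06:50–14:50 = 8 h 0 min; less 30 min break → 7 h 30 min
Thu: 11:29–22:50 = 11 h 21 min; less 30 min break → 10 h 51 min
Fri: 05:43–16:02 = 10 h 19 min; less 30 min break → 9 h 49 min
Sat: 07:17–16:56 = 9 h 39 min; less 30 min break → 9 h 9 min
Total worked: 53 h 43 min = 3223 min.
Regular 44 h 0 min = 2640 min at €46.50/h; overtime 9 h 43 min = 583 min at €69.75/h.
Pay = (2640 × €46.50 + 583 × €69.75) ÷ 60 = €2723.74.

€2723.74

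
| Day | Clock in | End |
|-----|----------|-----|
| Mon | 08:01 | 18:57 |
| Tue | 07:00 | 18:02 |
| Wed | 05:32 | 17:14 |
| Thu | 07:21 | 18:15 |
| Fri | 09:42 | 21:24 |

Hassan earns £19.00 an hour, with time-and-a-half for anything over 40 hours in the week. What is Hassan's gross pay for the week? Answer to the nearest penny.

£1223.60

Mon: 08:01–18:57 = 10 h 56 min
Tue: 07:00–18:02 = 11 h 2 min
Wed: 05:32–17:14 = 11 h 42 min
Thu: 07:21–18:15 = 10 h 54 min
Fri: 09:42–21:24 = 11 h 42 min
Total worked: 56 h 16 min = 3376 min.
Regular 40 h 0 min = 2400 min at £19.00/h; overtime 16 h 16 min = 976 min at £28.50/h.
Pay = (2400 × £19.00 + 976 × £28.50) ÷ 60 = £1223.60.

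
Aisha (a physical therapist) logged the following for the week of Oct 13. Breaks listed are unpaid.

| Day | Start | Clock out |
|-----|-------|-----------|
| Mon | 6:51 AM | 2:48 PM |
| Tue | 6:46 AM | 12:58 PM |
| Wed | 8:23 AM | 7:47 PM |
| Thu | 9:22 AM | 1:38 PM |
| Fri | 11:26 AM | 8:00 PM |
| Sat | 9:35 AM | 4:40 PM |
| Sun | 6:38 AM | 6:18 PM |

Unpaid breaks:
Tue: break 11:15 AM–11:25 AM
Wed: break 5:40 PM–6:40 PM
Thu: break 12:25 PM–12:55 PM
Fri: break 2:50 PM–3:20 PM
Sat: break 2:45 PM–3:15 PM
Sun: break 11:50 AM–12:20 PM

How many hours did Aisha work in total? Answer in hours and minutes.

53 h 58 min

Mon: 6:51 AM–2:48 PM = 7 h 57 min
Tue: 6:46 AM–12:58 PM = 6 h 12 min; less 10 min break → 6 h 2 min
Wed: 8:23 AM–7:47 PM = 11 h 24 min; less 60 min break → 10 h 24 min
Thu: 9:22 AM–1:38 PM = 4 h 16 min; less 30 min break → 3 h 46 min
Fri: 11:26 AM–8:00 PM = 8 h 34 min; less 30 min break → 8 h 4 min
Sat: 9:35 AM–4:40 PM = 7 h 5 min; less 30 min break → 6 h 35 min
Sun: 6:38 AM–6:18 PM = 11 h 40 min; less 30 min break → 11 h 10 min
Total: 7 h 57 min + 6 h 2 min + 10 h 24 min + 3 h 46 min + 8 h 4 min + 6 h 35 min + 11 h 10 min = 53 h 58 min.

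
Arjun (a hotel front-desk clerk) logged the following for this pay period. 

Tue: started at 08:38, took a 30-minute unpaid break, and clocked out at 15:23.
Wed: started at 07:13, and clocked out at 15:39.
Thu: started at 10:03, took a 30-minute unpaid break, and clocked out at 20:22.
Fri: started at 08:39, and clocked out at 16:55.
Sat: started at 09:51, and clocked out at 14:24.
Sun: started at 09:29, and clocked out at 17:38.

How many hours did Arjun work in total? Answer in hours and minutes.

45 h 28 min

Tue: 08:38–15:23 = 6 h 45 min; less 30 min break → 6 h 15 min
Wed: 07:13–15:39 = 8 h 26 min
Thu: 10:03–20:22 = 10 h 19 min; less 30 min break → 9 h 49 min
Fri: 08:39–16:55 = 8 h 16 min
Sat: 09:51–14:24 = 4 h 33 min
Sun: 09:29–17:38 = 8 h 9 min
Total: 6 h 15 min + 8 h 26 min + 9 h 49 min + 8 h 16 min + 4 h 33 min + 8 h 9 min = 45 h 28 min.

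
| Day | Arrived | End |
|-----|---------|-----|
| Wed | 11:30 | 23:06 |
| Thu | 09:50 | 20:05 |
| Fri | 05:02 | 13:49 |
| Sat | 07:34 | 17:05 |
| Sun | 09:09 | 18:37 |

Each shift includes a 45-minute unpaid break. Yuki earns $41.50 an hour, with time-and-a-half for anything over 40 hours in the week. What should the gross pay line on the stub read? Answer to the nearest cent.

Wed: 11:30–23:06 = 11 h 36 min; less 45 min break → 10 h 51 min
Thu: 09:50–20:05 = 10 h 15 min; less 45 min break → 9 h 30 min
Fri: 05:02–13:49 = 8 h 47 min; less 45 min break → 8 h 2 min
Sat: 07:34–17:05 = 9 h 31 min; less 45 min break → 8 h 46 min
Sun: 09:09–18:37 = 9 h 28 min; less 45 min break → 8 h 43 min
Total worked: 45 h 52 min = 2752 min.
Regular 40 h 0 min = 2400 min at $41.50/h; overtime 5 h 52 min = 352 min at $62.25/h.
Pay = (2400 × $41.50 + 352 × $62.25) ÷ 60 = $2025.20.

$2025.20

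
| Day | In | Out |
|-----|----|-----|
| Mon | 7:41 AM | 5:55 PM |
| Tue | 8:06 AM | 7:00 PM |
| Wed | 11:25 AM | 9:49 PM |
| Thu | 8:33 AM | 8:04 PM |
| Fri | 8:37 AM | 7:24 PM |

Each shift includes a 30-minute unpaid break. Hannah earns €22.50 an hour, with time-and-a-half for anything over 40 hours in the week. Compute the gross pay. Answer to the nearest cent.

Mon: 7:41 AM–5:55 PM = 10 h 14 min; less 30 min break → 9 h 44 min
Tue: 8:06 AM–7:00 PM = 10 h 54 min; less 30 min break → 10 h 24 min
Wed: 11:25 AM–9:49 PM = 10 h 24 min; less 30 min break → 9 h 54 min
Thu: 8:33 AM–8:04 PM = 11 h 31 min; less 30 min break → 11 h 1 min
Fri: 8:37 AM–7:24 PM = 10 h 47 min; less 30 min break → 10 h 17 min
Total worked: 51 h 20 min = 3080 min.
Regular 40 h 0 min = 2400 min at €22.50/h; overtime 11 h 20 min = 680 min at €33.75/h.
Pay = (2400 × €22.50 + 680 × €33.75) ÷ 60 = €1282.50.

€1282.50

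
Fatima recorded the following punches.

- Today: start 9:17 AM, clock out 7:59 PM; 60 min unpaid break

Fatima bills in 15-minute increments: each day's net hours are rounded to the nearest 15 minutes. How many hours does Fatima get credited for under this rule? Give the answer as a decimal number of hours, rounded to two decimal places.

9.75 hours

Today: 9:17 AM–7:59 PM = 10 h 42 min − 60 min = 9 h 42 min → rounds to 9 h 45 min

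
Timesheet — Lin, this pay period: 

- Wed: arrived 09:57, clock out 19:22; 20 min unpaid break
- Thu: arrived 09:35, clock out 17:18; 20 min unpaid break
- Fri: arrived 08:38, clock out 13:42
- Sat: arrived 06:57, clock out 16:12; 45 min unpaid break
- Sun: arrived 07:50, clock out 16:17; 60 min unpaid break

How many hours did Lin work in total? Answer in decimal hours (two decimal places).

37.48 hours

Wed: 09:57–19:22 = 9 h 25 min; less 20 min break → 9 h 5 min
Thu: 09:35–17:18 = 7 h 43 min; less 20 min break → 7 h 23 min
Fri: 08:38–13:42 = 5 h 4 min
Sat: 06:57–16:12 = 9 h 15 min; less 45 min break → 8 h 30 min
Sun: 07:50–16:17 = 8 h 27 min; less 60 min break → 7 h 27 min
Total: 9 h 5 min + 7 h 23 min + 5 h 4 min + 8 h 30 min + 7 h 27 min = 37 h 29 min.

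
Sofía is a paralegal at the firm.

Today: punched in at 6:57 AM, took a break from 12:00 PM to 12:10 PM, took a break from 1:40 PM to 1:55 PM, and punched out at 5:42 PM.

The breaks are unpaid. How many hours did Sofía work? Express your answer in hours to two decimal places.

10.33 hours

Today: 6:57 AM–5:42 PM = 10 h 45 min; less 25 min break → 10 h 20 min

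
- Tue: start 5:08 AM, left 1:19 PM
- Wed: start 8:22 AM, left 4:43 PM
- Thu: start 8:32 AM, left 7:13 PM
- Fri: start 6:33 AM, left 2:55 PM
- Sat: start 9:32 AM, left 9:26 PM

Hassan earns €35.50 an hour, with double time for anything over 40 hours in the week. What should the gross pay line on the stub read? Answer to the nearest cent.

Tue: 5:08 AM–1:19 PM = 8 h 11 min
Wed: 8:22 AM–4:43 PM = 8 h 21 min
Thu: 8:32 AM–7:13 PM = 10 h 41 min
Fri: 6:33 AM–2:55 PM = 8 h 22 min
Sat: 9:32 AM–9:26 PM = 11 h 54 min
Total worked: 47 h 29 min = 2849 min.
Regular 40 h 0 min = 2400 min at €35.50/h; overtime 7 h 29 min = 449 min at €71.00/h.
Pay = (2400 × €35.50 + 449 × €71.00) ÷ 60 = €1951.32.

€1951.32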